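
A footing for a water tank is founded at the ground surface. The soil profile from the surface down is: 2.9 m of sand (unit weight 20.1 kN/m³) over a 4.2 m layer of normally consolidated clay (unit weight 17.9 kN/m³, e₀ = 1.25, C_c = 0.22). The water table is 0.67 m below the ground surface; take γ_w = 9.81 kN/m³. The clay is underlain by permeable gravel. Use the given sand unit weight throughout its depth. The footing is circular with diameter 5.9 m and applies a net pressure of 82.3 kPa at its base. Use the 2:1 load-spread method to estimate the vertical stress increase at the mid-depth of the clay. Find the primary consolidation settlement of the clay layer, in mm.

Mid-depth of clay below the ground surface: z = 2.9 + 4.2/2 = 5 m.
Total vertical stress at mid-clay: σ_v = 20.1×2.9 + 17.9×2.1 = 95.88 kPa.
Pore pressure: u = 9.81×(5 − 0.67) = 42.477 kPa.
Initial effective stress: σ'_0 = σ_v − u = 95.88 − 42.477 = 53.403 kPa.
Stress increase at mid-clay by the 2:1 spreading method:
Δσ ≈ qD²/(D+z)² = 82.3×5.9²/(5.9+5)² = 24.113 kPa
Final effective stress: σ'_f = σ'_0 + Δσ = 53.403 + 24.113 = 77.516 kPa.
Normally consolidated clay, so the full stress increment lies on the virgin compression line:
S_c = C_c·H/(1+e₀)·log₁₀(σ'_f/σ'_0) = 0.22×4.2/(1+1.25)×log₁₀(77.516/53.403)
    = 0.41067 × 0.16183 = 0.06646 m

S_c ≈ 66.5 mm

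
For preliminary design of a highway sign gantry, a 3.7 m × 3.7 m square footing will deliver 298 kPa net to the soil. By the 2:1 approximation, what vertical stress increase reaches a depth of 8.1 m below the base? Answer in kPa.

Δσ_z ≈ 29.3 kPa

By the 2:1 method the load spreads at 1 horizontal : 2 vertical, so at depth z the loaded area has grown by z in each plan dimension:
Δσ = qBL/((B+z)(L+z)) = 298×3.7×3.7/((3.7+8.1)(3.7+8.1)) = 29.299 kPa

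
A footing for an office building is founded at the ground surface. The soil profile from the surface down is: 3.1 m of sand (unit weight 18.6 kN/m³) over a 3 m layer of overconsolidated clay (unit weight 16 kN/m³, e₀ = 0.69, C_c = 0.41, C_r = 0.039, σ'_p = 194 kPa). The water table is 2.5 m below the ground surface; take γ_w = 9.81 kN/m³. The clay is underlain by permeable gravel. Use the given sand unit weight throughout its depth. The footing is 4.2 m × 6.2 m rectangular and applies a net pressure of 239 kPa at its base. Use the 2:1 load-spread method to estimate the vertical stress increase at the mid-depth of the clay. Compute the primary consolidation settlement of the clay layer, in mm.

Mid-depth of clay below the ground surface: z = 3.1 + 3/2 = 4.6 m.
Total vertical stress at mid-clay: σ_v = 18.6×3.1 + 16×1.5 = 81.66 kPa.
Pore pressure: u = 9.81×(4.6 − 2.5) = 20.601 kPa.
Initial effective stress: σ'_0 = σ_v − u = 81.66 − 20.601 = 61.059 kPa.
Stress increase at mid-clay by the 2:1 spreading method:
Δσ = qBL/((B+z)(L+z)) = 239×4.2×6.2/((4.2+4.6)(6.2+4.6)) = 65.484 kPa
Final effective stress: σ'_f = 61.059 + 65.484 = 126.54 kPa.
σ'_f = 126.54 ≤ σ'_p = 194 kPa, so the clay remains overconsolidated and only the recompression index applies:
S_c = C_r·H/(1+e₀)·log₁₀(σ'_f/σ'_0) = 0.039×3/1.69×log₁₀(126.54/61.059)
    = 0.069229 × 0.31648 = 0.02191 m

S_c ≈ 21.9 mm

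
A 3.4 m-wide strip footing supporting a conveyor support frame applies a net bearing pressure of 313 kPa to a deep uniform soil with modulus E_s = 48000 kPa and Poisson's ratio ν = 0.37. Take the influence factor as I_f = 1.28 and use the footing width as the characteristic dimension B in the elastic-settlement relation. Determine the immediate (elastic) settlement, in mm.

S_e ≈ 24.5 mm

Immediate (elastic) settlement: S_e = q·B·(1−ν²)/E_s · I_f.
S_e = 313 × 3.4 × (1 − 0.37²) / 48000 × 1.28
    = 313 × 3.4 × 0.8631 / 48000 × 1.28
    = 0.02449 m = 24.49 mm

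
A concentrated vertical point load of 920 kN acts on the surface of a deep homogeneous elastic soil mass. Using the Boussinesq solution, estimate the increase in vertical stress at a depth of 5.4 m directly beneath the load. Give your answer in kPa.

Δσ_z ≈ 15.1 kPa

Boussinesq vertical stress below a point load on an elastic half-space:
Δσ_z = 3P/(2πz²) · [1 + (r/z)²]^(−5/2)
r/z = 0/5.4 = 0; [1+(r/z)²]^(−5/2) = 1.
Δσ_z = 3×920/(2π×5.4²) × 1 = 15.064 × 1 = 15.06 kPa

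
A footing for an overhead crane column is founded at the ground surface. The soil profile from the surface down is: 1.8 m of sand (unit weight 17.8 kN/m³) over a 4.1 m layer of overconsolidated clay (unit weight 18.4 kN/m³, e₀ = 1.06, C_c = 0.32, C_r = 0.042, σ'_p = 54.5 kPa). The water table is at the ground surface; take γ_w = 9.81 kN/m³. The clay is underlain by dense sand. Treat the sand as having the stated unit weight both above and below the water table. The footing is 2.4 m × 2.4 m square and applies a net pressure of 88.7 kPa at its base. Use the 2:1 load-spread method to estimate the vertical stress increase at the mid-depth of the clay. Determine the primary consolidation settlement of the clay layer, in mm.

Mid-depth of clay below the ground surface: z = 1.8 + 4.1/2 = 3.85 m.
Total vertical stress at mid-clay: σ_v = 17.8×1.8 + 18.4×2.05 = 69.76 kPa.
Pore pressure: u = 9.81×(3.85 − 0) = 37.769 kPa.
Initial effective stress: σ'_0 = σ_v − u = 69.76 − 37.769 = 31.991 kPa.
Stress increase at mid-clay by the 2:1 spreading method:
Δσ = qBL/((B+z)(L+z)) = 88.7×2.4×2.4/((2.4+3.85)(2.4+3.85)) = 13.079 kPa
Final effective stress: σ'_f = 31.991 + 13.079 = 45.07 kPa.
σ'_f = 45.07 ≤ σ'_p = 54.5 kPa, so the clay remains overconsolidated and only the recompression index applies:
S_c = C_r·H/(1+e₀)·log₁₀(σ'_f/σ'_0) = 0.042×4.1/2.06×log₁₀(45.07/31.991)
    = 0.083593 × 0.14886 = 0.01244 m

S_c ≈ 12.4 mm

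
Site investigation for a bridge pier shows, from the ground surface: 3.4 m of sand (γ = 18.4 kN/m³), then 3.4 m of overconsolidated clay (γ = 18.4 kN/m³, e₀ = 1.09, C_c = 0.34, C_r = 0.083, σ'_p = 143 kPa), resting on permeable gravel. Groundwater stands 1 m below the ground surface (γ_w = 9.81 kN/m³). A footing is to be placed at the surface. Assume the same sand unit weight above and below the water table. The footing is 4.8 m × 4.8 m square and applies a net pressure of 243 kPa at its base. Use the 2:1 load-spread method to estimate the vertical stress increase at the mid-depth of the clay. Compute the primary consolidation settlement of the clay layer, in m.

S_c ≈ 0.0425 m

Mid-depth of clay below the ground surface: z = 3.4 + 3.4/2 = 5.1 m.
Total vertical stress at mid-clay: σ_v = 18.4×3.4 + 18.4×1.7 = 93.84 kPa.
Pore pressure: u = 9.81×(5.1 − 1) = 40.221 kPa.
Initial effective stress: σ'_0 = σ_v − u = 93.84 − 40.221 = 53.619 kPa.
Stress increase at mid-clay by the 2:1 spreading method:
Δσ = qBL/((B+z)(L+z)) = 243×4.8×4.8/((4.8+5.1)(4.8+5.1)) = 57.124 kPa
Final effective stress: σ'_f = 53.619 + 57.124 = 110.74 kPa.
σ'_f = 110.74 ≤ σ'_p = 143 kPa, so the clay remains overconsolidated and only the recompression index applies:
S_c = C_r·H/(1+e₀)·log₁₀(σ'_f/σ'_0) = 0.083×3.4/2.09×log₁₀(110.74/53.619)
    = 0.13502 × 0.31499 = 0.04253 m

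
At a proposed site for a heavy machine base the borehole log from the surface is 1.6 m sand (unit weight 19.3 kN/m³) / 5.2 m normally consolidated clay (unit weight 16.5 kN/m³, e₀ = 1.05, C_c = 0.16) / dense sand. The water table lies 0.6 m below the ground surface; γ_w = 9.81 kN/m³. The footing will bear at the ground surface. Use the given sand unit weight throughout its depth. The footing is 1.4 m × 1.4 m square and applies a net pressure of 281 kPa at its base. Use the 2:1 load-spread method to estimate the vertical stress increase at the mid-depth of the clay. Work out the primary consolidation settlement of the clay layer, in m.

Mid-depth of clay below the ground surface: z = 1.6 + 5.2/2 = 4.2 m.
Total vertical stress at mid-clay: σ_v = 19.3×1.6 + 16.5×2.6 = 73.78 kPa.
Pore pressure: u = 9.81×(4.2 − 0.6) = 35.316 kPa.
Initial effective stress: σ'_0 = σ_v − u = 73.78 − 35.316 = 38.464 kPa.
Stress increase at mid-clay by the 2:1 spreading method:
Δσ = qBL/((B+z)(L+z)) = 281×1.4×1.4/((1.4+4.2)(1.4+4.2)) = 17.562 kPa
Final effective stress: σ'_f = σ'_0 + Δσ = 38.464 + 17.562 = 56.026 kPa.
Normally consolidated clay, so the full stress increment lies on the virgin compression line:
S_c = C_c·H/(1+e₀)·log₁₀(σ'_f/σ'_0) = 0.16×5.2/(1+1.05)×log₁₀(56.026/38.464)
    = 0.40585 × 0.16334 = 0.06629 m

S_c ≈ 0.0663 m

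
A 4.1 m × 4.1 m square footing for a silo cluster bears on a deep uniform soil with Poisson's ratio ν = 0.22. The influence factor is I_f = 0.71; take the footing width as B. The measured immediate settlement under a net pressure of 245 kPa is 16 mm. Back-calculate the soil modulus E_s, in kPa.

S_e = q·B·(1−ν²)/E_s · I_f  ⇒  E_s = q·B·(1−ν²)·I_f / S_e.
E_s = 245 × 4.1 × 0.9516 × 0.71 / 0.016 = 42420 kPa

E_s ≈ 42400 kPa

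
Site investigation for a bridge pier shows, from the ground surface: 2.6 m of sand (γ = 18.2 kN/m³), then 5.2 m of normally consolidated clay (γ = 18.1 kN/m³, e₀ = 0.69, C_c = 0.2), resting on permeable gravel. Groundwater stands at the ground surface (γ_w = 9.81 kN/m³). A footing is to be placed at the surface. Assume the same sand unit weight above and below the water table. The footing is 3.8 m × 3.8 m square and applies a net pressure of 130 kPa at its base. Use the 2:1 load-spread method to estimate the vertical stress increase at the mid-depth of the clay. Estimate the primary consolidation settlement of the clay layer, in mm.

Mid-depth of clay below the ground surface: z = 2.6 + 5.2/2 = 5.2 m.
Total vertical stress at mid-clay: σ_v = 18.2×2.6 + 18.1×2.6 = 94.38 kPa.
Pore pressure: u = 9.81×(5.2 − 0) = 51.012 kPa.
Initial effective stress: σ'_0 = σ_v − u = 94.38 − 51.012 = 43.368 kPa.
Stress increase at mid-clay by the 2:1 spreading method:
Δσ = qBL/((B+z)(L+z)) = 130×3.8×3.8/((3.8+5.2)(3.8+5.2)) = 23.175 kPa
Final effective stress: σ'_f = σ'_0 + Δσ = 43.368 + 23.175 = 66.543 kPa.
Normally consolidated clay, so the full stress increment lies on the virgin compression line:
S_c = C_c·H/(1+e₀)·log₁₀(σ'_f/σ'_0) = 0.2×5.2/(1+0.69)×log₁₀(66.543/43.368)
    = 0.61538 × 0.18593 = 0.1144 m

S_c ≈ 114 mm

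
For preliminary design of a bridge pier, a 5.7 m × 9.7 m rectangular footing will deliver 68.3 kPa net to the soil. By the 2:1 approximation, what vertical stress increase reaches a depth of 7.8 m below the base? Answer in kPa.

By the 2:1 method the load spreads at 1 horizontal : 2 vertical, so at depth z the loaded area has grown by z in each plan dimension:
Δσ = qBL/((B+z)(L+z)) = 68.3×5.7×9.7/((5.7+7.8)(9.7+7.8)) = 15.984 kPa

Δσ_z ≈ 16 kPa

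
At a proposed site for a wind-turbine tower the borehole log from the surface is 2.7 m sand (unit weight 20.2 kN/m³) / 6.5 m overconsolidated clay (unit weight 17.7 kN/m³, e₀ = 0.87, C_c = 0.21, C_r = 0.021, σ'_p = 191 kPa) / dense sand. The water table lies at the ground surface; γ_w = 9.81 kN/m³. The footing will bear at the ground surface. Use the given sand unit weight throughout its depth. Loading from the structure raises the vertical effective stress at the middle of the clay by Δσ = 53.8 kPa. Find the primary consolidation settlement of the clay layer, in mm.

S_c ≈ 22 mm

Mid-depth of clay below the ground surface: z = 2.7 + 6.5/2 = 5.95 m.
Total vertical stress at mid-clay: σ_v = 20.2×2.7 + 17.7×3.25 = 112.06 kPa.
Pore pressure: u = 9.81×(5.95 − 0) = 58.37 kPa.
Initial effective stress: σ'_0 = σ_v − u = 112.06 − 58.37 = 53.69 kPa.
Final effective stress: σ'_f = 53.69 + 53.8 = 107.49 kPa.
σ'_f = 107.49 ≤ σ'_p = 191 kPa, so the clay remains overconsolidated and only the recompression index applies:
S_c = C_r·H/(1+e₀)·log₁₀(σ'_f/σ'_0) = 0.021×6.5/1.87×log₁₀(107.49/53.69)
    = 0.072994 × 0.30147 = 0.02201 m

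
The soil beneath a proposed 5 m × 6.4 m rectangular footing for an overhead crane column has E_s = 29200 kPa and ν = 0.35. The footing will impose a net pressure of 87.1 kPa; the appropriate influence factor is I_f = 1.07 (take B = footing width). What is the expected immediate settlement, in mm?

Immediate (elastic) settlement: S_e = q·B·(1−ν²)/E_s · I_f.
S_e = 87.1 × 5 × (1 − 0.35²) / 29200 × 1.07
    = 87.1 × 5 × 0.8775 / 29200 × 1.07
    = 0.014 m = 14 mm

S_e ≈ 14 mm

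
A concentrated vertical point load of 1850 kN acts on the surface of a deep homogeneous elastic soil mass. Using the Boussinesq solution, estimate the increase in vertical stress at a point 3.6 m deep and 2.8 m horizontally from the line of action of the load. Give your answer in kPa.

Δσ_z ≈ 20.9 kPa

Boussinesq vertical stress below a point load on an elastic half-space:
Δσ_z = 3P/(2πz²) · [1 + (r/z)²]^(−5/2)
r/z = 2.8/3.6 = 0.77778; [1+(r/z)²]^(−5/2) = 0.30645.
Δσ_z = 3×1850/(2π×3.6²) × 0.30645 = 68.157 × 0.30645 = 20.89 kPa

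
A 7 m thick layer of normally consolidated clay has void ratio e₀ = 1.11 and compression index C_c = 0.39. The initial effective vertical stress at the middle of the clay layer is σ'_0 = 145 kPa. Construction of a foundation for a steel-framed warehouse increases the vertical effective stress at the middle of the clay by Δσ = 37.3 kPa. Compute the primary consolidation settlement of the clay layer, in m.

S_c ≈ 0.129 m

Final effective stress: σ'_f = σ'_0 + Δσ = 145 + 37.3 = 182.3 kPa.
Normally consolidated clay, so the full stress increment lies on the virgin compression line:
S_c = C_c·H/(1+e₀)·log₁₀(σ'_f/σ'_0) = 0.39×7/(1+1.11)×log₁₀(182.3/145)
    = 1.2938 × 0.099419 = 0.1286 m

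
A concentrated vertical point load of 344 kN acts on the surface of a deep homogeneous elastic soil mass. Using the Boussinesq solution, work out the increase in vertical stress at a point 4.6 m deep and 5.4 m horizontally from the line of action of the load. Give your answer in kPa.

Δσ_z ≈ 0.89 kPa

Boussinesq vertical stress below a point load on an elastic half-space:
Δσ_z = 3P/(2πz²) · [1 + (r/z)²]^(−5/2)
r/z = 5.4/4.6 = 1.1739; [1+(r/z)²]^(−5/2) = 0.11467.
Δσ_z = 3×344/(2π×4.6²) × 0.11467 = 7.7622 × 0.11467 = 0.8901 kPa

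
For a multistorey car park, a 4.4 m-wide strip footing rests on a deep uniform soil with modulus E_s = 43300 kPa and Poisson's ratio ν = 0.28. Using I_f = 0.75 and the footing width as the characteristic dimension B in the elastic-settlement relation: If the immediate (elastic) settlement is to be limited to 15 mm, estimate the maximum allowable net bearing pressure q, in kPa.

S_e = q·B·(1−ν²)/E_s · I_f  ⇒  q = S_e·E_s / (B·(1−ν²)·I_f).
q = 0.015 × 43300 / (4.4 × 0.9216 × 0.75) = 213.6 kPa

q ≈ 214 kPa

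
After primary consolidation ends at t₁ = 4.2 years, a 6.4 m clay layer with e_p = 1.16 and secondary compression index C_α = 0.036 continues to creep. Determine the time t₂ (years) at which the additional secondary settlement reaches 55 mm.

t₂ ≈ 13.8 years

S_s = C_α·H/(1+e_p)·log₁₀(t₂/t₁) ⇒ log₁₀(t₂/t₁) = S_s·(1+e_p)/(C_α·H).
log₁₀(t₂/t₁) = 0.055 × (1+1.16) / (0.036×6.4) = 0.5156
t₂ = t₁ × 10^0.5156 = 4.2 × 3.278 = 13.77 years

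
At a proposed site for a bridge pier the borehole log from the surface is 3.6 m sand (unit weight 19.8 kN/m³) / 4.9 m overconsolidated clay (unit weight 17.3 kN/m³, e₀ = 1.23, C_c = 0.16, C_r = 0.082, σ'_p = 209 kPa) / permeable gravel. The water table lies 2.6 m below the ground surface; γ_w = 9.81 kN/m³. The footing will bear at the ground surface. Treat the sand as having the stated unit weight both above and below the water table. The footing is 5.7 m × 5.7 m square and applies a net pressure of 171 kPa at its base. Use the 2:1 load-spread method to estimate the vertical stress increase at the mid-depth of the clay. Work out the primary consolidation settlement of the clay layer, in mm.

S_c ≈ 31.9 mm

Mid-depth of clay below the ground surface: z = 3.6 + 4.9/2 = 6.05 m.
Total vertical stress at mid-clay: σ_v = 19.8×3.6 + 17.3×2.45 = 113.67 kPa.
Pore pressure: u = 9.81×(6.05 − 2.6) = 33.845 kPa.
Initial effective stress: σ'_0 = σ_v − u = 113.67 − 33.845 = 79.825 kPa.
Stress increase at mid-clay by the 2:1 spreading method:
Δσ = qBL/((B+z)(L+z)) = 171×5.7×5.7/((5.7+6.05)(5.7+6.05)) = 40.241 kPa
Final effective stress: σ'_f = 79.825 + 40.241 = 120.07 kPa.
σ'_f = 120.07 ≤ σ'_p = 209 kPa, so the clay remains overconsolidated and only the recompression index applies:
S_c = C_r·H/(1+e₀)·log₁₀(σ'_f/σ'_0) = 0.082×4.9/2.23×log₁₀(120.07/79.825)
    = 0.18018 × 0.1773 = 0.03195 m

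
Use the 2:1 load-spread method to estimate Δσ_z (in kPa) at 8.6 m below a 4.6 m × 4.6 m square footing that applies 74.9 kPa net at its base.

Δσ_z ≈ 9.1 kPa

By the 2:1 method the load spreads at 1 horizontal : 2 vertical, so at depth z the loaded area has grown by z in each plan dimension:
Δσ = qBL/((B+z)(L+z)) = 74.9×4.6×4.6/((4.6+8.6)(4.6+8.6)) = 9.096 kPa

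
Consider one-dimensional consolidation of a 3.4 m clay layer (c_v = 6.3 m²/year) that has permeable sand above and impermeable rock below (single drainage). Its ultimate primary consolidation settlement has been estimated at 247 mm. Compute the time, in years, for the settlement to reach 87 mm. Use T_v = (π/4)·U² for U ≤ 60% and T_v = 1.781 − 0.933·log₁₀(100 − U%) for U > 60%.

Drainage path length: H_d = H = 3.4 m (single drainage).
U = S(t)/S_ult = 87/247 = 0.3522.
U ≤ 60%: T_v = (π/4)·U² = (π/4)×0.35223² = 0.097439.
t = T_v·H_d²/c_v = 0.097439×3.4²/6.3 = 0.1788 years.

t ≈ 0.179 years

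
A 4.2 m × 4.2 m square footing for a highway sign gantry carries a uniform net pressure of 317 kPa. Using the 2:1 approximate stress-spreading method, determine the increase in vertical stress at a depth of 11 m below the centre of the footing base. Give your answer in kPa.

Δσ_z ≈ 24.2 kPa

By the 2:1 method the load spreads at 1 horizontal : 2 vertical, so at depth z the loaded area has grown by z in each plan dimension:
Δσ = qBL/((B+z)(L+z)) = 317×4.2×4.2/((4.2+11)(4.2+11)) = 24.203 kPa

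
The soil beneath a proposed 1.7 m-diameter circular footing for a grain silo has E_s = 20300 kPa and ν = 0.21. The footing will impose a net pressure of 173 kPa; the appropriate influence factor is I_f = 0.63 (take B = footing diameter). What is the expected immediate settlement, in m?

Immediate (elastic) settlement: S_e = q·B·(1−ν²)/E_s · I_f.
S_e = 173 × 1.7 × (1 − 0.21²) / 20300 × 0.63
    = 173 × 1.7 × 0.9559 / 20300 × 0.63
    = 0.008725 m

S_e ≈ 0.00872 m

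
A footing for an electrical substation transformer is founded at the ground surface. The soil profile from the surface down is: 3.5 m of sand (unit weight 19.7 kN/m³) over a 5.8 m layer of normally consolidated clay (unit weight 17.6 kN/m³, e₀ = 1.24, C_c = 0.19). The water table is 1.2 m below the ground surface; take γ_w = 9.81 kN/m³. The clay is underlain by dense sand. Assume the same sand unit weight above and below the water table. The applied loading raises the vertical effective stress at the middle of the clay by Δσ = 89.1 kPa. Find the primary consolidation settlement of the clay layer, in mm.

Mid-depth of clay below the ground surface: z = 3.5 + 5.8/2 = 6.4 m.
Total vertical stress at mid-clay: σ_v = 19.7×3.5 + 17.6×2.9 = 119.99 kPa.
Pore pressure: u = 9.81×(6.4 − 1.2) = 51.012 kPa.
Initial effective stress: σ'_0 = σ_v − u = 119.99 − 51.012 = 68.978 kPa.
Final effective stress: σ'_f = σ'_0 + Δσ = 68.978 + 89.1 = 158.08 kPa.
Normally consolidated clay, so the full stress increment lies on the virgin compression line:
S_c = C_c·H/(1+e₀)·log₁₀(σ'_f/σ'_0) = 0.19×5.8/(1+1.24)×log₁₀(158.08/68.978)
    = 0.49196 × 0.36017 = 0.1772 m

S_c ≈ 177 mm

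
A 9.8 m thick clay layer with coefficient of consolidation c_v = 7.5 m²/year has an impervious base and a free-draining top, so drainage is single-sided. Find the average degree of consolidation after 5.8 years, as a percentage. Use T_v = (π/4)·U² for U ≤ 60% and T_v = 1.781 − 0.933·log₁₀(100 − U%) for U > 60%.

Drainage path length: H_d = H = 9.8 m (single drainage).
T_v = c_v·t/H_d² = 7.5×5.8/9.8² = 0.45294.
T_v = 0.45294 corresponds to the U > 60% branch:
U = 1 − 10^((1.781 − T_v)/0.933)/100 = 0.7349

U ≈ 73.5 %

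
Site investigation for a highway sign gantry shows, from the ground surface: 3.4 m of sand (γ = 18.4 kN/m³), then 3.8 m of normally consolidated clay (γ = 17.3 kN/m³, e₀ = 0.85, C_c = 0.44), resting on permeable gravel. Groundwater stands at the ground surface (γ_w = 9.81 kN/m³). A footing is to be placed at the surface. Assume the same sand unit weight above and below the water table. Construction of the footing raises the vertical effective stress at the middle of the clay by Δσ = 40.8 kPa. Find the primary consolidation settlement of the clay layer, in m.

S_c ≈ 0.26 m

Mid-depth of clay below the ground surface: z = 3.4 + 3.8/2 = 5.3 m.
Total vertical stress at mid-clay: σ_v = 18.4×3.4 + 17.3×1.9 = 95.43 kPa.
Pore pressure: u = 9.81×(5.3 − 0) = 51.993 kPa.
Initial effective stress: σ'_0 = σ_v − u = 95.43 − 51.993 = 43.437 kPa.
Final effective stress: σ'_f = σ'_0 + Δσ = 43.437 + 40.8 = 84.237 kPa.
Normally consolidated clay, so the full stress increment lies on the virgin compression line:
S_c = C_c·H/(1+e₀)·log₁₀(σ'_f/σ'_0) = 0.44×3.8/(1+0.85)×log₁₀(84.237/43.437)
    = 0.90378 × 0.28764 = 0.26 m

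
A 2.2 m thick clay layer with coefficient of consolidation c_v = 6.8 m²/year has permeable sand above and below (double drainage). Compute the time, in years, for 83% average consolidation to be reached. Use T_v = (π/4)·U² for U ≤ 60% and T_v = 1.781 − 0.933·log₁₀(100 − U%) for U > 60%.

Drainage path length: H_d = H/2 = 1.1 m (double drainage).
U > 60%: T_v = 1.781 − 0.933·log₁₀(100 − 83) = 0.63299.
t = T_v·H_d²/c_v = 0.63299×1.1²/6.8 = 0.1126 years.

t ≈ 0.113 years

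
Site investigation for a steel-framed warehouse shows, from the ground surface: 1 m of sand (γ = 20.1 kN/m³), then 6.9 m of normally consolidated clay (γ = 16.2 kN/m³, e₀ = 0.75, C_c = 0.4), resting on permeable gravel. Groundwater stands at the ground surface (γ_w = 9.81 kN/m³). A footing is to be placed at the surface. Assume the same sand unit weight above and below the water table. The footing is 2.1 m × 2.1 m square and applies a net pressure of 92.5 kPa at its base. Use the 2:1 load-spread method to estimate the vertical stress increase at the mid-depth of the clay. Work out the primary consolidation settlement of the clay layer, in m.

Mid-depth of clay below the ground surface: z = 1 + 6.9/2 = 4.45 m.
Total vertical stress at mid-clay: σ_v = 20.1×1 + 16.2×3.45 = 75.99 kPa.
Pore pressure: u = 9.81×(4.45 − 0) = 43.655 kPa.
Initial effective stress: σ'_0 = σ_v − u = 75.99 − 43.655 = 32.335 kPa.
Stress increase at mid-clay by the 2:1 spreading method:
Δσ = qBL/((B+z)(L+z)) = 92.5×2.1×2.1/((2.1+4.45)(2.1+4.45)) = 9.5082 kPa
Final effective stress: σ'_f = σ'_0 + Δσ = 32.335 + 9.5082 = 41.843 kPa.
Normally consolidated clay, so the full stress increment lies on the virgin compression line:
S_c = C_c·H/(1+e₀)·log₁₀(σ'_f/σ'_0) = 0.4×6.9/(1+0.75)×log₁₀(41.843/32.335)
    = 1.5771 × 0.11195 = 0.1766 m

S_c ≈ 0.177 m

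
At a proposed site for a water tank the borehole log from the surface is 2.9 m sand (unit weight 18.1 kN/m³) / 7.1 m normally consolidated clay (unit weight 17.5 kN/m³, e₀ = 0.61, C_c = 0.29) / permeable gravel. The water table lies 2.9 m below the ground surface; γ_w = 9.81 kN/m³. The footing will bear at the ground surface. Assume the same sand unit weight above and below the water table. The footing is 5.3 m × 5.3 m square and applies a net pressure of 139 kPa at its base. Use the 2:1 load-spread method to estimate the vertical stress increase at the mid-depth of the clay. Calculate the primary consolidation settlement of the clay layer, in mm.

S_c ≈ 169 mm

Mid-depth of clay below the ground surface: z = 2.9 + 7.1/2 = 6.45 m.
Total vertical stress at mid-clay: σ_v = 18.1×2.9 + 17.5×3.55 = 114.62 kPa.
Pore pressure: u = 9.81×(6.45 − 2.9) = 34.825 kPa.
Initial effective stress: σ'_0 = σ_v − u = 114.62 − 34.825 = 79.795 kPa.
Stress increase at mid-clay by the 2:1 spreading method:
Δσ = qBL/((B+z)(L+z)) = 139×5.3×5.3/((5.3+6.45)(5.3+6.45)) = 28.281 kPa
Final effective stress: σ'_f = σ'_0 + Δσ = 79.795 + 28.281 = 108.08 kPa.
Normally consolidated clay, so the full stress increment lies on the virgin compression line:
S_c = C_c·H/(1+e₀)·log₁₀(σ'_f/σ'_0) = 0.29×7.1/(1+0.61)×log₁₀(108.08/79.795)
    = 1.2789 × 0.13177 = 0.1685 m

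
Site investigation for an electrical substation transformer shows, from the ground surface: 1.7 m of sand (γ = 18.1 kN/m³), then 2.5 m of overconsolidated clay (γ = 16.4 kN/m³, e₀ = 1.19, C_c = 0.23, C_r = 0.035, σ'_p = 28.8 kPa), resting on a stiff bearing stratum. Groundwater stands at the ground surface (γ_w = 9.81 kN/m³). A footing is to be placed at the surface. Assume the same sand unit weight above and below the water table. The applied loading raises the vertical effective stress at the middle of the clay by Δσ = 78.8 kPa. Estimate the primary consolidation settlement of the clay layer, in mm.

Mid-depth of clay below the ground surface: z = 1.7 + 2.5/2 = 2.95 m.
Total vertical stress at mid-clay: σ_v = 18.1×1.7 + 16.4×1.25 = 51.27 kPa.
Pore pressure: u = 9.81×(2.95 − 0) = 28.94 kPa.
Initial effective stress: σ'_0 = σ_v − u = 51.27 − 28.94 = 22.33 kPa.
Final effective stress: σ'_f = 22.33 + 78.8 = 101.13 kPa.
σ'_f = 101.13 > σ'_p = 28.8 kPa, so the stress path crosses the preconsolidation pressure — recompression up to σ'_p, then virgin compression beyond:
S_c = H/(1+e₀)·[C_r·log₁₀(σ'_p/σ'_0) + C_c·log₁₀(σ'_f/σ'_p)]
    = 2.5/2.19 × [0.035×log₁₀(28.8/22.33) + 0.23×log₁₀(101.13/28.8)]
    = 1.1416 × [0.0038676 + 0.12546] = 0.1476 m

S_c ≈ 148 mm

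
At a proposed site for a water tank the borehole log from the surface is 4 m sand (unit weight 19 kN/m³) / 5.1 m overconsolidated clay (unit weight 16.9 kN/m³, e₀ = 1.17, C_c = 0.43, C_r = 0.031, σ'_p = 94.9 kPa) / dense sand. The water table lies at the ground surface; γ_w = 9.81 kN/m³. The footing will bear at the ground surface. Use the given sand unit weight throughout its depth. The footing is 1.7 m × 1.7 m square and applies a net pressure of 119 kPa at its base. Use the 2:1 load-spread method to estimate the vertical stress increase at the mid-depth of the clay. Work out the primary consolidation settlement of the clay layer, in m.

S_c ≈ 0.00279 m

Mid-depth of clay below the ground surface: z = 4 + 5.1/2 = 6.55 m.
Total vertical stress at mid-clay: σ_v = 19×4 + 16.9×2.55 = 119.09 kPa.
Pore pressure: u = 9.81×(6.55 − 0) = 64.255 kPa.
Initial effective stress: σ'_0 = σ_v − u = 119.09 − 64.255 = 54.835 kPa.
Stress increase at mid-clay by the 2:1 spreading method:
Δσ = qBL/((B+z)(L+z)) = 119×1.7×1.7/((1.7+6.55)(1.7+6.55)) = 5.0529 kPa
Final effective stress: σ'_f = 54.835 + 5.0529 = 59.888 kPa.
σ'_f = 59.888 ≤ σ'_p = 94.9 kPa, so the clay remains overconsolidated and only the recompression index applies:
S_c = C_r·H/(1+e₀)·log₁₀(σ'_f/σ'_0) = 0.031×5.1/2.17×log₁₀(59.888/54.835)
    = 0.072856 × 0.038282 = 0.002789 m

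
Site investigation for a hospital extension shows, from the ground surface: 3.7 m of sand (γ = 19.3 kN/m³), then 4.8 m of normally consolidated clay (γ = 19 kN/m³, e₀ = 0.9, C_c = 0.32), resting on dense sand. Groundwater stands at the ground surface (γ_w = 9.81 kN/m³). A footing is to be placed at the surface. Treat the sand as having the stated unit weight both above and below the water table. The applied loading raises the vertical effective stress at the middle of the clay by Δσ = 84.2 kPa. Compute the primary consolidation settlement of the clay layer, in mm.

Mid-depth of clay below the ground surface: z = 3.7 + 4.8/2 = 6.1 m.
Total vertical stress at mid-clay: σ_v = 19.3×3.7 + 19×2.4 = 117.01 kPa.
Pore pressure: u = 9.81×(6.1 − 0) = 59.841 kPa.
Initial effective stress: σ'_0 = σ_v − u = 117.01 − 59.841 = 57.169 kPa.
Final effective stress: σ'_f = σ'_0 + Δσ = 57.169 + 84.2 = 141.37 kPa.
Normally consolidated clay, so the full stress increment lies on the virgin compression line:
S_c = C_c·H/(1+e₀)·log₁₀(σ'_f/σ'_0) = 0.32×4.8/(1+0.9)×log₁₀(141.37/57.169)
    = 0.80842 × 0.3932 = 0.3179 m

S_c ≈ 318 mm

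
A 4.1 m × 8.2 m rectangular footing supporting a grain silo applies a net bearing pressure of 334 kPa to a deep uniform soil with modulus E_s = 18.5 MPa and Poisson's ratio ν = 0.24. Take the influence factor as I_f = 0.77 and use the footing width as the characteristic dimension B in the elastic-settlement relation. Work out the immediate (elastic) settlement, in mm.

Immediate (elastic) settlement: S_e = q·B·(1−ν²)/E_s · I_f.
E_s = 18.5 MPa = 18500 kPa.
S_e = 334 × 4.1 × (1 − 0.24²) / 18500 × 0.77
    = 334 × 4.1 × 0.9424 / 18500 × 0.77
    = 0.05371 m = 53.71 mm

S_e ≈ 53.7 mm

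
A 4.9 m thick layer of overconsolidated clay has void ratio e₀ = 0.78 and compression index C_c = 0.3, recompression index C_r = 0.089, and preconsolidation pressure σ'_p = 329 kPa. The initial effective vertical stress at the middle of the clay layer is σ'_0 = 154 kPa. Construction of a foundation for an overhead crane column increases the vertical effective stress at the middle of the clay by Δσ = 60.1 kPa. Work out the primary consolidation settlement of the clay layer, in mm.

Final effective stress: σ'_f = 154 + 60.1 = 214.1 kPa.
σ'_f = 214.1 ≤ σ'_p = 329 kPa, so the clay remains overconsolidated and only the recompression index applies:
S_c = C_r·H/(1+e₀)·log₁₀(σ'_f/σ'_0) = 0.089×4.9/1.78×log₁₀(214.1/154)
    = 0.245 × 0.1431 = 0.03506 m

S_c ≈ 35.1 mm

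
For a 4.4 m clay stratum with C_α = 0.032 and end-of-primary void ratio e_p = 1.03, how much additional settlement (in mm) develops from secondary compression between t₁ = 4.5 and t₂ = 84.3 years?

Secondary compression: S_s = C_α·H/(1+e_p)·log₁₀(t₂/t₁)
S_s = 0.032×4.4/(1+1.03)×log₁₀(84.3/4.5)
    = 0.06936 × 1.273 = 0.08827 m

S_s ≈ 88.3 mm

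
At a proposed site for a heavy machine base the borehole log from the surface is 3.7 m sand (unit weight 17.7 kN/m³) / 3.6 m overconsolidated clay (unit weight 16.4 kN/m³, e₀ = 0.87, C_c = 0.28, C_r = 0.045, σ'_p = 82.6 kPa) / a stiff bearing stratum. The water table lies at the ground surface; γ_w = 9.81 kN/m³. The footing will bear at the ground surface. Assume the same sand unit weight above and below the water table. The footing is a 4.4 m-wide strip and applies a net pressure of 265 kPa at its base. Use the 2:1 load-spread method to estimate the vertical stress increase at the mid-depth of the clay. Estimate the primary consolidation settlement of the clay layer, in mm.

S_c ≈ 179 mm

Mid-depth of clay below the ground surface: z = 3.7 + 3.6/2 = 5.5 m.
Total vertical stress at mid-clay: σ_v = 17.7×3.7 + 16.4×1.8 = 95.01 kPa.
Pore pressure: u = 9.81×(5.5 − 0) = 53.955 kPa.
Initial effective stress: σ'_0 = σ_v − u = 95.01 − 53.955 = 41.055 kPa.
Stress increase at mid-clay by the 2:1 spreading method:
Δσ = qB/(B+z) = 265×4.4/(4.4+5.5) = 117.78 kPa
Final effective stress: σ'_f = 41.055 + 117.78 = 158.84 kPa.
σ'_f = 158.84 > σ'_p = 82.6 kPa, so the stress path crosses the preconsolidation pressure — recompression up to σ'_p, then virgin compression beyond:
S_c = H/(1+e₀)·[C_r·log₁₀(σ'_p/σ'_0) + C_c·log₁₀(σ'_f/σ'_p)]
    = 3.6/1.87 × [0.045×log₁₀(82.6/41.055) + 0.28×log₁₀(158.84/82.6)]
    = 1.9251 × [0.013663 + 0.079514] = 0.1794 m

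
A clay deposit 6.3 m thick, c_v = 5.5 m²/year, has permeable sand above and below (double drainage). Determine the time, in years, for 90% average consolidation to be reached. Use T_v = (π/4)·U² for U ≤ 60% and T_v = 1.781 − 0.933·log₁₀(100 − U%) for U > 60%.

t ≈ 1.53 years

Drainage path length: H_d = H/2 = 3.15 m (double drainage).
U > 60%: T_v = 1.781 − 0.933·log₁₀(100 − 90) = 0.848.
t = T_v·H_d²/c_v = 0.848×3.15²/5.5 = 1.53 years.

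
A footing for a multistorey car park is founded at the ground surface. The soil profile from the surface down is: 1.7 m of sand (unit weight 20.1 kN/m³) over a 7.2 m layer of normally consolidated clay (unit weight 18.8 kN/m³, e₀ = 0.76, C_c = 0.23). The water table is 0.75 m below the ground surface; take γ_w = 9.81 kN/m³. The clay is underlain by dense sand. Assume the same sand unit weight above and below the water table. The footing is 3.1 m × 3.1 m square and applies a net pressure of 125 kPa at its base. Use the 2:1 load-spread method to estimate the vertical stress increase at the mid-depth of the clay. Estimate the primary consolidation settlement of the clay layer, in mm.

S_c ≈ 106 mm

Mid-depth of clay below the ground surface: z = 1.7 + 7.2/2 = 5.3 m.
Total vertical stress at mid-clay: σ_v = 20.1×1.7 + 18.8×3.6 = 101.85 kPa.
Pore pressure: u = 9.81×(5.3 − 0.75) = 44.636 kPa.
Initial effective stress: σ'_0 = σ_v − u = 101.85 − 44.636 = 57.214 kPa.
Stress increase at mid-clay by the 2:1 spreading method:
Δσ = qBL/((B+z)(L+z)) = 125×3.1×3.1/((3.1+5.3)(3.1+5.3)) = 17.025 kPa
Final effective stress: σ'_f = σ'_0 + Δσ = 57.214 + 17.025 = 74.239 kPa.
Normally consolidated clay, so the full stress increment lies on the virgin compression line:
S_c = C_c·H/(1+e₀)·log₁₀(σ'_f/σ'_0) = 0.23×7.2/(1+0.76)×log₁₀(74.239/57.214)
    = 0.94091 × 0.11313 = 0.1064 m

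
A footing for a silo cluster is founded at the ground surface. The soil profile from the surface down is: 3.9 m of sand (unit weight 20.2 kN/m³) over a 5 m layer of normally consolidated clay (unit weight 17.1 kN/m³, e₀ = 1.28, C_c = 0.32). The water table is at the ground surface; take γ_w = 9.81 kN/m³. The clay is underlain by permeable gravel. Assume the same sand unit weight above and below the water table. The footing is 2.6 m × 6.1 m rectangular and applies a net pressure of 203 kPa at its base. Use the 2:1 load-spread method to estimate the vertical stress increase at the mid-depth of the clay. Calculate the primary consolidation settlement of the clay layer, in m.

Mid-depth of clay below the ground surface: z = 3.9 + 5/2 = 6.4 m.
Total vertical stress at mid-clay: σ_v = 20.2×3.9 + 17.1×2.5 = 121.53 kPa.
Pore pressure: u = 9.81×(6.4 − 0) = 62.784 kPa.
Initial effective stress: σ'_0 = σ_v − u = 121.53 − 62.784 = 58.746 kPa.
Stress increase at mid-clay by the 2:1 spreading method:
Δσ = qBL/((B+z)(L+z)) = 203×2.6×6.1/((2.6+6.4)(6.1+6.4)) = 28.618 kPa
Final effective stress: σ'_f = σ'_0 + Δσ = 58.746 + 28.618 = 87.364 kPa.
Normally consolidated clay, so the full stress increment lies on the virgin compression line:
S_c = C_c·H/(1+e₀)·log₁₀(σ'_f/σ'_0) = 0.32×5/(1+1.28)×log₁₀(87.364/58.746)
    = 0.70175 × 0.17235 = 0.1209 m

S_c ≈ 0.121 m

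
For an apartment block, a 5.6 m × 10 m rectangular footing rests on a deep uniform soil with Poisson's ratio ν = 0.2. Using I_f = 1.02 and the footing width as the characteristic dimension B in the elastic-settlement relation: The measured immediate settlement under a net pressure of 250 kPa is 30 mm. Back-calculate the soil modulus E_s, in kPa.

E_s ≈ 45700 kPa

S_e = q·B·(1−ν²)/E_s · I_f  ⇒  E_s = q·B·(1−ν²)·I_f / S_e.
E_s = 250 × 5.6 × 0.96 × 1.02 / 0.03 = 45700 kPa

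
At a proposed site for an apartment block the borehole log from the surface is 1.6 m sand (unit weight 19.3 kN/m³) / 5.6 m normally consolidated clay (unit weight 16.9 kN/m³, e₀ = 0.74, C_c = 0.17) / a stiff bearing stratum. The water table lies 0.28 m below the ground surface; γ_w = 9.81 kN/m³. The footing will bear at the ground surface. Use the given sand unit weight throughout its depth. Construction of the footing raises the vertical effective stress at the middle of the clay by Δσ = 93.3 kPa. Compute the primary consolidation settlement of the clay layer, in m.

Mid-depth of clay below the ground surface: z = 1.6 + 5.6/2 = 4.4 m.
Total vertical stress at mid-clay: σ_v = 19.3×1.6 + 16.9×2.8 = 78.2 kPa.
Pore pressure: u = 9.81×(4.4 − 0.28) = 40.417 kPa.
Initial effective stress: σ'_0 = σ_v − u = 78.2 − 40.417 = 37.783 kPa.
Final effective stress: σ'_f = σ'_0 + Δσ = 37.783 + 93.3 = 131.08 kPa.
Normally consolidated clay, so the full stress increment lies on the virgin compression line:
S_c = C_c·H/(1+e₀)·log₁₀(σ'_f/σ'_0) = 0.17×5.6/(1+0.74)×log₁₀(131.08/37.783)
    = 0.54713 × 0.54024 = 0.2956 m

S_c ≈ 0.296 m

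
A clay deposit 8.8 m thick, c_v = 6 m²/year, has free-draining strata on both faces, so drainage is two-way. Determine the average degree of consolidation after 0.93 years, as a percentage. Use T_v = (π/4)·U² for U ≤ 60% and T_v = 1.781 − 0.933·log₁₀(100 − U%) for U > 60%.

Drainage path length: H_d = H/2 = 4.4 m (double drainage).
T_v = c_v·t/H_d² = 6×0.93/4.4² = 0.28822.
T_v = 0.28822 corresponds to the U > 60% branch:
U = 1 − 10^((1.781 − T_v)/0.933)/100 = 0.6019

U ≈ 60.2 %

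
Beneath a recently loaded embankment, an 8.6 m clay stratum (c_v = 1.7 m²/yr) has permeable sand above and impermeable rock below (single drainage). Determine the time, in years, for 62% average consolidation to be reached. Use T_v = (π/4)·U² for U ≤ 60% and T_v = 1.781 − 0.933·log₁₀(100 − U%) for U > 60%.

Drainage path length: H_d = H = 8.6 m (single drainage).
U > 60%: T_v = 1.781 − 0.933·log₁₀(100 − 62) = 0.30706.
t = T_v·H_d²/c_v = 0.30706×8.6²/1.7 = 13.36 years.

t ≈ 13.4 years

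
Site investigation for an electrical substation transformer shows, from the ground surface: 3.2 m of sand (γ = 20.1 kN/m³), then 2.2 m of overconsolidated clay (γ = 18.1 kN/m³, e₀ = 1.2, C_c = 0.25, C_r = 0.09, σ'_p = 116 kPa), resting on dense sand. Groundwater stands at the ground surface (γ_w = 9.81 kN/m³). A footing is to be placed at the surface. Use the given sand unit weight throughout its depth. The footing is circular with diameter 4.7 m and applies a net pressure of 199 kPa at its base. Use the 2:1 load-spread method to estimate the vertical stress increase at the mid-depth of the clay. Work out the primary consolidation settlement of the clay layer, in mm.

Mid-depth of clay below the ground surface: z = 3.2 + 2.2/2 = 4.3 m.
Total vertical stress at mid-clay: σ_v = 20.1×3.2 + 18.1×1.1 = 84.23 kPa.
Pore pressure: u = 9.81×(4.3 − 0) = 42.183 kPa.
Initial effective stress: σ'_0 = σ_v − u = 84.23 − 42.183 = 42.047 kPa.
Stress increase at mid-clay by the 2:1 spreading method:
Δσ ≈ qD²/(D+z)² = 199×4.7²/(4.7+4.3)² = 54.27 kPa
Final effective stress: σ'_f = 42.047 + 54.27 = 96.317 kPa.
σ'_f = 96.317 ≤ σ'_p = 116 kPa, so the clay remains overconsolidated and only the recompression index applies:
S_c = C_r·H/(1+e₀)·log₁₀(σ'_f/σ'_0) = 0.09×2.2/2.2×log₁₀(96.317/42.047)
    = 0.09 × 0.35997 = 0.0324 m

S_c ≈ 32.4 mm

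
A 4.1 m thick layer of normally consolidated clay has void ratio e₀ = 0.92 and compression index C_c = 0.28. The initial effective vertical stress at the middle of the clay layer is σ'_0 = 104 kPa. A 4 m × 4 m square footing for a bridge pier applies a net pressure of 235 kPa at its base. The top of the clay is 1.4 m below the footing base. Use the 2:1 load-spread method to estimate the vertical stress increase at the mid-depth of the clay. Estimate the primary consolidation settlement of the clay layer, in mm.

S_c ≈ 130 mm

Mid-depth of clay below the footing base: z = 1.4 + 4.1/2 = 3.45 m.
Stress increase at mid-clay by the 2:1 spreading method:
Δσ = qBL/((B+z)(L+z)) = 235×4×4/((4+3.45)(4+3.45)) = 67.745 kPa
Final effective stress: σ'_f = σ'_0 + Δσ = 104 + 67.745 = 171.75 kPa.
Normally consolidated clay, so the full stress increment lies on the virgin compression line:
S_c = C_c·H/(1+e₀)·log₁₀(σ'_f/σ'_0) = 0.28×4.1/(1+0.92)×log₁₀(171.75/104)
    = 0.59792 × 0.21786 = 0.1303 m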